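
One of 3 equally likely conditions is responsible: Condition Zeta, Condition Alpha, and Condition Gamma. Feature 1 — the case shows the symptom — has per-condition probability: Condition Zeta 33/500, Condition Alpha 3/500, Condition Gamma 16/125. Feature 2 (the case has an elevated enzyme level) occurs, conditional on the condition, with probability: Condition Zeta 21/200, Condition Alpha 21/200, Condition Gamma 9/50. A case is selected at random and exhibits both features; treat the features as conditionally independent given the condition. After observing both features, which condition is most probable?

Condition Gamma

Since the prior is uniform, the posterior is proportional to the likelihood:
  Condition Zeta: 0.066 × 0.105 = 0.00693
  Condition Alpha: 0.006 × 0.105 = 0.00063
  Condition Gamma: 0.128 × 0.18 = 0.02304
Normalizing constant = 0.0306.
Largest term belongs to Condition Gamma, so Condition Gamma is most probable.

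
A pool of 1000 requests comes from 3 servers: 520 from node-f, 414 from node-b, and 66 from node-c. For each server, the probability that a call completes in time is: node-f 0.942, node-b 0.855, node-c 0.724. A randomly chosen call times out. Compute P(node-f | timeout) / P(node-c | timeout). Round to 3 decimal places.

Taking complements, P(timeout | each) = node-f 0.058, node-b 0.145, node-c 0.276.
By Bayes' rule, posterior ∝ prior × likelihood:
  node-f: 0.52 × 0.058 = 0.03016
  node-b: 0.414 × 0.145 = 0.06003
  node-c: 0.066 × 0.276 = 0.018216
Total = 0.108406.
The ratio is 0.03016 / 0.018216 (the normalizer cancels) = 1.656.

1.656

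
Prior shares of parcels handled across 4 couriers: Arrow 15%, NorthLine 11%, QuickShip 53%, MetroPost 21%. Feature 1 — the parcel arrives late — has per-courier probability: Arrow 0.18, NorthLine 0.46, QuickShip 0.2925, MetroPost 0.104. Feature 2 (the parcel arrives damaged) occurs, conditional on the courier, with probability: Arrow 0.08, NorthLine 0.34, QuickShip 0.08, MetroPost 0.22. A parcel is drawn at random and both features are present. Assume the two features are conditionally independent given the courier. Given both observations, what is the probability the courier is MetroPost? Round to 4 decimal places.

0.1314

Unnormalized posteriors (prior × likelihood):
  Arrow: 0.15 × 0.18 × 0.08 = 0.00216
  NorthLine: 0.11 × 0.46 × 0.34 = 0.017204
  QuickShip: 0.53 × 0.2925 × 0.08 = 0.012402
  MetroPost: 0.21 × 0.104 × 0.22 = 0.0048048
Total = 0.0365708.
P(MetroPost | evidence) = 0.0048048 / 0.0365708 ≈ 0.1314.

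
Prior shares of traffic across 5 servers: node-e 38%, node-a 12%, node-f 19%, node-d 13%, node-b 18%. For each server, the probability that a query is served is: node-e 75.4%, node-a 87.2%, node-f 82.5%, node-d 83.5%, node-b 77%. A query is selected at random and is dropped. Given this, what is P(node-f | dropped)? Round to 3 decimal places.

Taking complements, P(dropped | each) = node-e 0.246, node-a 0.128, node-f 0.175, node-d 0.165, node-b 0.23.
By Bayes' rule, posterior ∝ prior × likelihood:
  node-e: 0.38 × 0.246 = 0.09348
  node-a: 0.12 × 0.128 = 0.01536
  node-f: 0.19 × 0.175 = 0.03325
  node-d: 0.13 × 0.165 = 0.02145
  node-b: 0.18 × 0.23 = 0.0414
Normalizing constant = 0.20494.
P(node-f | evidence) = 0.03325 / 0.20494 ≈ 0.162.

0.162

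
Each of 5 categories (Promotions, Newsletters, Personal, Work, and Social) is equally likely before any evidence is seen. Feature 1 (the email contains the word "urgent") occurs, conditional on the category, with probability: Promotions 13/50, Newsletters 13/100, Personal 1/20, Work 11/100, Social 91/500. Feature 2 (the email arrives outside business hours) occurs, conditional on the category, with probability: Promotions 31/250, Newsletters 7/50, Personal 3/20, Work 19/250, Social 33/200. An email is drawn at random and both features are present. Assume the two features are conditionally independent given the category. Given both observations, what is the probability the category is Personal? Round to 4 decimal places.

0.0779

With a uniform prior (1/5 each), posterior ∝ likelihood:
  Promotions: 0.26 × 0.124 = 0.03224
  Newsletters: 0.13 × 0.14 = 0.0182
  Personal: 0.05 × 0.15 = 0.0075
  Work: 0.11 × 0.076 = 0.00836
  Social: 0.182 × 0.165 = 0.03003
Normalizing constant = 0.09633.
P(Personal | evidence) = 0.0075 / 0.09633 ≈ 0.0779.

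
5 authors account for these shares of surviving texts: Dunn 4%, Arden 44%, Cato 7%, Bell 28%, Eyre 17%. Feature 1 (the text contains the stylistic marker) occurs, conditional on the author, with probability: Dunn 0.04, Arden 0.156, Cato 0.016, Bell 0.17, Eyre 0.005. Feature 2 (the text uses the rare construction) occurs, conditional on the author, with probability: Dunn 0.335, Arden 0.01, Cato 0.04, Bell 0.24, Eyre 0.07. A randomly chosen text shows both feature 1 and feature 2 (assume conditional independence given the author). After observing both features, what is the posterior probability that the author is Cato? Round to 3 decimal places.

0.004

By Bayes' rule, posterior ∝ prior × likelihood:
  Dunn: 0.04 × 0.04 × 0.335 = 0.000536
  Arden: 0.44 × 0.156 × 0.01 = 0.0006864
  Cato: 0.07 × 0.016 × 0.04 = 0.0000448
  Bell: 0.28 × 0.17 × 0.24 = 0.011424
  Eyre: 0.17 × 0.005 × 0.07 = 0.0000595
Normalizing constant = 0.0127507.
P(Cato | evidence) = 0.0000448 / 0.0127507 ≈ 0.004.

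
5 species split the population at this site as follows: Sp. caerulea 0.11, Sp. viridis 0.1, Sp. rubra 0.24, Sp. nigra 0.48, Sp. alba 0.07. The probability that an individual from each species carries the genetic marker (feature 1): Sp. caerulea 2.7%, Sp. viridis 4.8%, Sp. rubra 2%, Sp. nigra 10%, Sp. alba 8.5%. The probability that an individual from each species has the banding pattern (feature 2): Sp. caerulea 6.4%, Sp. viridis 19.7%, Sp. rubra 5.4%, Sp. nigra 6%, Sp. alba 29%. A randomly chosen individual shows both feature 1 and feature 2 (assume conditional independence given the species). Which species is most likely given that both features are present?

By Bayes' rule, posterior ∝ prior × likelihood:
  Sp. caerulea: 0.11 × 0.027 × 0.064 = 0.00019008
  Sp. viridis: 0.1 × 0.048 × 0.197 = 0.0009456
  Sp. rubra: 0.24 × 0.02 × 0.054 = 0.0002592
  Sp. nigra: 0.48 × 0.1 × 0.06 = 0.00288
  Sp. alba: 0.07 × 0.085 × 0.29 = 0.0017255
Total = 0.00600038.
Largest term belongs to Sp. nigra, so Sp. nigra is most probable.

Sp. nigra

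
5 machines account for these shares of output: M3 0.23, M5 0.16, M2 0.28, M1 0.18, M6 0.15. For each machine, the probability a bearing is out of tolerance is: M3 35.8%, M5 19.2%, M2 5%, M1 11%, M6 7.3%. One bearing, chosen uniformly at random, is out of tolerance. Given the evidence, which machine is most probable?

Unnormalized posteriors (prior × likelihood):
  M3: 0.23 × 0.358 = 0.08234
  M5: 0.16 × 0.192 = 0.03072
  M2: 0.28 × 0.05 = 0.014
  M1: 0.18 × 0.11 = 0.0198
  M6: 0.15 × 0.073 = 0.01095
Total = 0.15781.
Largest term belongs to M3, so M3 is most probable.

M3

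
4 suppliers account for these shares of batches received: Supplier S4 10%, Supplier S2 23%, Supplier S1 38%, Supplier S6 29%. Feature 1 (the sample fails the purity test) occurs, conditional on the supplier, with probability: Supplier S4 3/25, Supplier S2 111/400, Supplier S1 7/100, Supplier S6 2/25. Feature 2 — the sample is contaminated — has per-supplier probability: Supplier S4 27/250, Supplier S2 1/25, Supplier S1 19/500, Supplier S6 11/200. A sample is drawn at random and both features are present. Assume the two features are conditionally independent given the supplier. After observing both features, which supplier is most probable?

Supplier S2

Compute prior × likelihood for every hypothesis:
  Supplier S4: 0.1 × 0.12 × 0.108 = 0.001296
  Supplier S2: 0.23 × 0.2775 × 0.04 = 0.002553
  Supplier S1: 0.38 × 0.07 × 0.038 = 0.0010108
  Supplier S6: 0.29 × 0.08 × 0.055 = 0.001276
Sum = 0.0061358.
Largest term belongs to Supplier S2, so Supplier S2 is most probable.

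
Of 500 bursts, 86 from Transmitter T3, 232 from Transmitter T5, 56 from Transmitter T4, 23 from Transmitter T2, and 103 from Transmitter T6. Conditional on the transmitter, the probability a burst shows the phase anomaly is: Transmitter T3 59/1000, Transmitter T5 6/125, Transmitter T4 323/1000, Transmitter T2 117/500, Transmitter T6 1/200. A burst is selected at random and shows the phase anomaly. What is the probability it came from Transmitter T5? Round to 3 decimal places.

By Bayes' rule, posterior ∝ prior × likelihood:
  Transmitter T3: 0.172 × 0.059 = 0.010148
  Transmitter T5: 0.464 × 0.048 = 0.022272
  Transmitter T4: 0.112 × 0.323 = 0.036176
  Transmitter T2: 0.046 × 0.234 = 0.010764
  Transmitter T6: 0.206 × 0.005 = 0.00103
Sum = 0.08039.
P(Transmitter T5 | evidence) = 0.022272 / 0.08039 ≈ 0.277.

0.277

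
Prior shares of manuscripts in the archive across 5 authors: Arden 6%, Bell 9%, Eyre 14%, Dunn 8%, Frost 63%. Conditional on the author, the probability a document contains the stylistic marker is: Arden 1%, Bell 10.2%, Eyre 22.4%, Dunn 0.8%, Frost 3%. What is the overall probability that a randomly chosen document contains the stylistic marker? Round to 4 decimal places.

0.0607

Prior × likelihood for each hypothesis:
  Arden: 0.06 × 0.01 = 0.0006
  Bell: 0.09 × 0.102 = 0.00918
  Eyre: 0.14 × 0.224 = 0.03136
  Dunn: 0.08 × 0.008 = 0.00064
  Frost: 0.63 × 0.03 = 0.0189
P(marker) = 0.0006 + 0.00918 + 0.03136 + 0.00064 + 0.0189 = 0.06068 → 0.0607.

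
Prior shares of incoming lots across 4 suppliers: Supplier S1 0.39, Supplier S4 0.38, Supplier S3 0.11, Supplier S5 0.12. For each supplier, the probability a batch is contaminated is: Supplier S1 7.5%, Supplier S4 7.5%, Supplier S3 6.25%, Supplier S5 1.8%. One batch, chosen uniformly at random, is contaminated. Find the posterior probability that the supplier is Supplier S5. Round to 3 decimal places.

Unnormalized posteriors (prior × likelihood):
  Supplier S1: 0.39 × 0.075 = 0.02925
  Supplier S4: 0.38 × 0.075 = 0.0285
  Supplier S3: 0.11 × 0.0625 = 0.006875
  Supplier S5: 0.12 × 0.018 = 0.00216
Total = 0.066785.
P(Supplier S5 | evidence) = 0.00216 / 0.066785 ≈ 0.032.

0.032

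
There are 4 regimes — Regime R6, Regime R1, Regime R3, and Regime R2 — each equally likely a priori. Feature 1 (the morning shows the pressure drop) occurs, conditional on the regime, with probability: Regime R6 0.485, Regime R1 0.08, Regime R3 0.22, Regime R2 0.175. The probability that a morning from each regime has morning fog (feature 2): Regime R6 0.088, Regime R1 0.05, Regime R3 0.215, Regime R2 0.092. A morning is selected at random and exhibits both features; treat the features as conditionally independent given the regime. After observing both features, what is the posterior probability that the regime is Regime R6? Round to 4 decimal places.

0.3877

Since the prior is uniform, the posterior is proportional to the likelihood:
  Regime R6: 0.485 × 0.088 = 0.04268
  Regime R1: 0.08 × 0.05 = 0.004
  Regime R3: 0.22 × 0.215 = 0.0473
  Regime R2: 0.175 × 0.092 = 0.0161
Sum = 0.11008.
P(Regime R6 | evidence) = 0.04268 / 0.11008 ≈ 0.3877.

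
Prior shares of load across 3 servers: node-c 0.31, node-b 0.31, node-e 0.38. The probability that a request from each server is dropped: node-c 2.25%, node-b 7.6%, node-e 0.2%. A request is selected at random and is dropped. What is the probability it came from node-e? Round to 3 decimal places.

0.024

Prior × likelihood for each hypothesis:
  node-c: 0.31 × 0.0225 = 0.006975
  node-b: 0.31 × 0.076 = 0.02356
  node-e: 0.38 × 0.002 = 0.00076
Total = 0.031295.
P(node-e | evidence) = 0.00076 / 0.031295 ≈ 0.024.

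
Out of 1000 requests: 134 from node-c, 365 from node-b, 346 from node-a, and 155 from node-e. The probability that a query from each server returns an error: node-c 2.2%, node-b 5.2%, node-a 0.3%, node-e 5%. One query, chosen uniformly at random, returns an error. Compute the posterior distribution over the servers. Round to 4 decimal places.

node-c 0.0960, node-b 0.6179, node-a 0.0338, node-e 0.2523

Unnormalized posteriors (prior × likelihood):
  node-c: 0.134 × 0.022 = 0.002948
  node-b: 0.365 × 0.052 = 0.01898
  node-a: 0.346 × 0.003 = 0.001038
  node-e: 0.155 × 0.05 = 0.00775
Normalizing constant = 0.030716.
P(node-c | error) = 0.002948/0.030716 ≈ 0.0960
P(node-b | error) = 0.01898/0.030716 ≈ 0.6179
P(node-a | error) = 0.001038/0.030716 ≈ 0.0338
P(node-e | error) = 0.00775/0.030716 ≈ 0.2523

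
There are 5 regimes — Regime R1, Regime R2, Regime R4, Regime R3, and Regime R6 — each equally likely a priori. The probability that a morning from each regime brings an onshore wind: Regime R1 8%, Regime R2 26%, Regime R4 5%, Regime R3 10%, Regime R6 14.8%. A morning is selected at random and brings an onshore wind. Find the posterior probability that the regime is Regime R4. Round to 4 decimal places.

0.0784

Since the prior is uniform, the posterior is proportional to the likelihood:
  Regime R1: 0.08
  Regime R2: 0.26
  Regime R4: 0.05
  Regime R3: 0.1
  Regime R6: 0.148
Normalizing constant = 0.638.
P(Regime R4 | evidence) = 0.05 / 0.638 ≈ 0.0784.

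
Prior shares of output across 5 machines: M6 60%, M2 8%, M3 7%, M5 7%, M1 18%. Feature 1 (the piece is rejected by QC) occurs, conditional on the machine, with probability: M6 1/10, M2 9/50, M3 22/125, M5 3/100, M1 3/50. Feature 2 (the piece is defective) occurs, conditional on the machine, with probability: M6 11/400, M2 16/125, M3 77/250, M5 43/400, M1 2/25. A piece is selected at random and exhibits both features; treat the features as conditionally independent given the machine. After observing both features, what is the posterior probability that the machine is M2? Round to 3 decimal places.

By Bayes' rule, posterior ∝ prior × likelihood:
  M6: 0.6 × 0.1 × 0.0275 = 0.00165
  M2: 0.08 × 0.18 × 0.128 = 0.0018432
  M3: 0.07 × 0.176 × 0.308 = 0.00379456
  M5: 0.07 × 0.03 × 0.1075 = 0.00022575
  M1: 0.18 × 0.06 × 0.08 = 0.000864
Sum = 0.00837751.
P(M2 | evidence) = 0.0018432 / 0.00837751 ≈ 0.220.

0.220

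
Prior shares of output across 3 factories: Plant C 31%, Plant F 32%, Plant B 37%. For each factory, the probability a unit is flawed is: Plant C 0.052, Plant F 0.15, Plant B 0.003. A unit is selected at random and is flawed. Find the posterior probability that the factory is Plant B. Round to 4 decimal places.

0.0170

Unnormalized posteriors (prior × likelihood):
  Plant C: 0.31 × 0.052 = 0.01612
  Plant F: 0.32 × 0.15 = 0.048
  Plant B: 0.37 × 0.003 = 0.00111
Total = 0.06523.
P(Plant B | evidence) = 0.00111 / 0.06523 ≈ 0.0170.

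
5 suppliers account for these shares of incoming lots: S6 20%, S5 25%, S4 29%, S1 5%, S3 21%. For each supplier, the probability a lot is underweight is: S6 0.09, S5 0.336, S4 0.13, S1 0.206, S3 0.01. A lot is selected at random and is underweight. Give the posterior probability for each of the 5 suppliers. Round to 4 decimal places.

S6 0.1183, S5 0.5523, S4 0.2479, S1 0.0677, S3 0.0138

By Bayes' rule, posterior ∝ prior × likelihood:
  S6: 0.2 × 0.09 = 0.018
  S5: 0.25 × 0.336 = 0.084
  S4: 0.29 × 0.13 = 0.0377
  S1: 0.05 × 0.206 = 0.0103
  S3: 0.21 × 0.01 = 0.0021
Normalizing constant = 0.1521.
P(S6 | underweight) = 0.018/0.1521 ≈ 0.1183
P(S5 | underweight) = 0.084/0.1521 ≈ 0.5523
P(S4 | underweight) = 0.0377/0.1521 ≈ 0.2479
P(S1 | underweight) = 0.0103/0.1521 ≈ 0.0677
P(S3 | underweight) = 0.0021/0.1521 ≈ 0.0138
(Check: 0.1183+0.5523+0.2479+0.0677+0.0138 = 1.0000.)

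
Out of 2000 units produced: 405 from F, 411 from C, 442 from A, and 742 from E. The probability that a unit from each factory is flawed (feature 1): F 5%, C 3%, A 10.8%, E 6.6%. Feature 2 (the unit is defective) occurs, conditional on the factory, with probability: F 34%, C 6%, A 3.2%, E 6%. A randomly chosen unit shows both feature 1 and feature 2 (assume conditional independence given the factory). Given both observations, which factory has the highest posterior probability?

By Bayes' rule, posterior ∝ prior × likelihood:
  F: 0.2025 × 0.05 × 0.34 = 0.0034425
  C: 0.2055 × 0.03 × 0.06 = 0.0003699
  A: 0.221 × 0.108 × 0.032 = 0.000763776
  E: 0.371 × 0.066 × 0.06 = 0.00146916
Normalizing constant = 0.006045336.
Largest term belongs to F, so F is most probable.

F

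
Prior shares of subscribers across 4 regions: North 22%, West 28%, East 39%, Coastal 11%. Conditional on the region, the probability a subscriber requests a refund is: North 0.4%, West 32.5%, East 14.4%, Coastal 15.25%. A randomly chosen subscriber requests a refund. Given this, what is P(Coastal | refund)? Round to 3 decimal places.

Compute prior × likelihood for every hypothesis:
  North: 0.22 × 0.004 = 0.00088
  West: 0.28 × 0.325 = 0.091
  East: 0.39 × 0.144 = 0.05616
  Coastal: 0.11 × 0.1525 = 0.016775
Total = 0.164815.
P(Coastal | evidence) = 0.016775 / 0.164815 ≈ 0.102.

0.102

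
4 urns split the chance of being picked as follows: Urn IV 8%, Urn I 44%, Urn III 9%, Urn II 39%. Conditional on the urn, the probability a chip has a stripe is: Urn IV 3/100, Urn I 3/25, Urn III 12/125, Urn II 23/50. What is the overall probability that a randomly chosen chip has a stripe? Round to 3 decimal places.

0.243

Compute prior × likelihood for every hypothesis:
  Urn IV: 0.08 × 0.03 = 0.0024
  Urn I: 0.44 × 0.12 = 0.0528
  Urn III: 0.09 × 0.096 = 0.00864
  Urn II: 0.39 × 0.46 = 0.1794
P(striped) = 0.0024 + 0.0528 + 0.00864 + 0.1794 = 0.24324 → 0.243.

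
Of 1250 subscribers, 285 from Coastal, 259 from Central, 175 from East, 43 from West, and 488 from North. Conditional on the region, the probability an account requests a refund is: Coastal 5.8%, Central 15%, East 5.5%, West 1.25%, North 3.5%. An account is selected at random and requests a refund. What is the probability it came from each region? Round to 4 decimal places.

Coastal 0.2001, Central 0.4702, East 0.1165, West 0.0065, North 0.2067

By Bayes' rule, posterior ∝ prior × likelihood:
  Coastal: 0.228 × 0.058 = 0.013224
  Central: 0.2072 × 0.15 = 0.03108
  East: 0.14 × 0.055 = 0.0077
  West: 0.0344 × 0.0125 = 0.00043
  North: 0.3904 × 0.035 = 0.013664
Normalizing constant = 0.066098.
P(Coastal | refund) = 0.013224/0.066098 ≈ 0.2001
P(Central | refund) = 0.03108/0.066098 ≈ 0.4702
P(East | refund) = 0.0077/0.066098 ≈ 0.1165
P(West | refund) = 0.00043/0.066098 ≈ 0.0065
P(North | refund) = 0.013664/0.066098 ≈ 0.2067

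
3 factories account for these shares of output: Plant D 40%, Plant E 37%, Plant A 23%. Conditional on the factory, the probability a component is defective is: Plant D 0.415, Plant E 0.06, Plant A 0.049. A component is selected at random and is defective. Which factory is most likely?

Prior × likelihood for each hypothesis:
  Plant D: 0.4 × 0.415 = 0.166
  Plant E: 0.37 × 0.06 = 0.0222
  Plant A: 0.23 × 0.049 = 0.01127
Total = 0.19947.
Largest term belongs to Plant D, so Plant D is most probable.

Plant D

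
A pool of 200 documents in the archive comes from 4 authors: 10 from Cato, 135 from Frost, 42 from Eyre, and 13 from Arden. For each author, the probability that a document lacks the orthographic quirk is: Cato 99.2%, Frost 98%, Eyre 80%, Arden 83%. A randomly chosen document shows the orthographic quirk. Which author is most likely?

Taking complements, P(quirk | each) = Cato 0.008, Frost 0.02, Eyre 0.2, Arden 0.17.
Compute prior × likelihood for every hypothesis:
  Cato: 0.05 × 0.008 = 0.0004
  Frost: 0.675 × 0.02 = 0.0135
  Eyre: 0.21 × 0.2 = 0.042
  Arden: 0.065 × 0.17 = 0.01105
Normalizing constant = 0.06695.
Largest term belongs to Eyre, so Eyre is most probable.

Eyre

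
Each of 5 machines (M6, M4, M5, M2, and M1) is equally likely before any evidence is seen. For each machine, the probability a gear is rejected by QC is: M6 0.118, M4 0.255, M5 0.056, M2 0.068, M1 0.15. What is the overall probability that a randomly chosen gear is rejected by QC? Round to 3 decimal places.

0.129

Since the prior is uniform, the posterior is proportional to the likelihood:
  M6: 0.118
  M4: 0.255
  M5: 0.056
  M2: 0.068
  M1: 0.15
P(rejected) = (1/5) × (0.118 + 0.255 + 0.056 + 0.068 + 0.15) = 0.647/5 ≈ 0.129.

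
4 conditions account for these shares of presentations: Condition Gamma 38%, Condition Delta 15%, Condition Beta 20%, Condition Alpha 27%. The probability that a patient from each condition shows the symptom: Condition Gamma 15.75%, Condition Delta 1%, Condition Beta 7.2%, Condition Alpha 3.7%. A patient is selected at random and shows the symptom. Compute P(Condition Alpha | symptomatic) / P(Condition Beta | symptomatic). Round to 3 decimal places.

0.694

Unnormalized posteriors (prior × likelihood):
  Condition Gamma: 0.38 × 0.1575 = 0.05985
  Condition Delta: 0.15 × 0.01 = 0.0015
  Condition Beta: 0.2 × 0.072 = 0.0144
  Condition Alpha: 0.27 × 0.037 = 0.00999
Total = 0.08574.
The ratio is 0.00999 / 0.0144 (the normalizer cancels) = 0.694.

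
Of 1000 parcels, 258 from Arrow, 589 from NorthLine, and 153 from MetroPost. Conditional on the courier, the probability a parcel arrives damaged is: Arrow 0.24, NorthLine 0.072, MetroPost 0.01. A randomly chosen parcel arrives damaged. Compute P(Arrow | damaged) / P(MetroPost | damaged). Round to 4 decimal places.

Unnormalized posteriors (prior × likelihood):
  Arrow: 0.258 × 0.24 = 0.06192
  NorthLine: 0.589 × 0.072 = 0.042408
  MetroPost: 0.153 × 0.01 = 0.00153
Sum = 0.105858.
The ratio is 0.06192 / 0.00153 (the normalizer cancels) = 40.4706.

40.4706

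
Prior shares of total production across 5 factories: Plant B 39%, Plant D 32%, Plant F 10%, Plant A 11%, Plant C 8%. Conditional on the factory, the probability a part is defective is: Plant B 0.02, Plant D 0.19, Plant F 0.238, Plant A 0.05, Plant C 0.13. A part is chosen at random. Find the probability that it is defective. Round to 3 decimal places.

0.108

By Bayes' rule, posterior ∝ prior × likelihood:
  Plant B: 0.39 × 0.02 = 0.0078
  Plant D: 0.32 × 0.19 = 0.0608
  Plant F: 0.1 × 0.238 = 0.0238
  Plant A: 0.11 × 0.05 = 0.0055
  Plant C: 0.08 × 0.13 = 0.0104
P(defective) = 0.0078 + 0.0608 + 0.0238 + 0.0055 + 0.0104 = 0.1083 → 0.108.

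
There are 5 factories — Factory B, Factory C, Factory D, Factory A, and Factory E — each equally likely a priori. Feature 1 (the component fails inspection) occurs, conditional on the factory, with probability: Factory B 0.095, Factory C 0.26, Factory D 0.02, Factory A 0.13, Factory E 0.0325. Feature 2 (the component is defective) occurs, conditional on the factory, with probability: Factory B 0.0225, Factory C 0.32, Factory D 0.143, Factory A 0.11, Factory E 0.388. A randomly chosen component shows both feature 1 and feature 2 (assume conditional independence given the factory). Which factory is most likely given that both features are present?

Since the prior is uniform, the posterior is proportional to the likelihood:
  Factory B: 0.095 × 0.0225 = 0.0021375
  Factory C: 0.26 × 0.32 = 0.0832
  Factory D: 0.02 × 0.143 = 0.00286
  Factory A: 0.13 × 0.11 = 0.0143
  Factory E: 0.0325 × 0.388 = 0.01261
Sum = 0.1151075.
Largest term belongs to Factory C, so Factory C is most probable.

Factory C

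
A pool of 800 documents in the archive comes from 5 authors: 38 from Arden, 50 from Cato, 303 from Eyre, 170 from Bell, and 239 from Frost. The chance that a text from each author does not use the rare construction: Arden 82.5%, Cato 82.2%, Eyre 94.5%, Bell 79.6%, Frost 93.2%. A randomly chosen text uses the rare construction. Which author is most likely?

Bell

Taking complements, P(rare-form | each) = Arden 0.175, Cato 0.178, Eyre 0.055, Bell 0.204, Frost 0.068.
Prior × likelihood for each hypothesis:
  Arden: 0.0475 × 0.175 = 0.0083125
  Cato: 0.0625 × 0.178 = 0.011125
  Eyre: 0.37875 × 0.055 = 0.02083125
  Bell: 0.2125 × 0.204 = 0.04335
  Frost: 0.29875 × 0.068 = 0.020315
Total = 0.10393375.
Largest term belongs to Bell, so Bell is most probable.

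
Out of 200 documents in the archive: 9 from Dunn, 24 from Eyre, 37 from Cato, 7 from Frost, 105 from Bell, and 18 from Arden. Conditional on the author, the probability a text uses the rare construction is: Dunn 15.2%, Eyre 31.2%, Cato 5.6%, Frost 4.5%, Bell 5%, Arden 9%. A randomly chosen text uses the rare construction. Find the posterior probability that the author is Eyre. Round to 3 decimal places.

0.413

Unnormalized posteriors (prior × likelihood):
  Dunn: 0.045 × 0.152 = 0.00684
  Eyre: 0.12 × 0.312 = 0.03744
  Cato: 0.185 × 0.056 = 0.01036
  Frost: 0.035 × 0.045 = 0.001575
  Bell: 0.525 × 0.05 = 0.02625
  Arden: 0.09 × 0.09 = 0.0081
Normalizing constant = 0.090565.
P(Eyre | evidence) = 0.03744 / 0.090565 ≈ 0.413.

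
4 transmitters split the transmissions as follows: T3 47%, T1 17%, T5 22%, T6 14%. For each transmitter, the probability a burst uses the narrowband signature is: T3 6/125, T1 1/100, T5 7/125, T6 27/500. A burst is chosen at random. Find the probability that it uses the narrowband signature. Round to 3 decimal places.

Compute prior × likelihood for every hypothesis:
  T3: 0.47 × 0.048 = 0.02256
  T1: 0.17 × 0.01 = 0.0017
  T5: 0.22 × 0.056 = 0.01232
  T6: 0.14 × 0.054 = 0.00756
P(narrowband) = 0.02256 + 0.0017 + 0.01232 + 0.00756 = 0.04414 → 0.044.

0.044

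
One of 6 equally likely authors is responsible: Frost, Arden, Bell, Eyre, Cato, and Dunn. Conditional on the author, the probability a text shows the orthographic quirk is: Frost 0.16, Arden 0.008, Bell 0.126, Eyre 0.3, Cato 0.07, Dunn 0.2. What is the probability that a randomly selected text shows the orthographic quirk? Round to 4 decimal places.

0.1440

With a uniform prior (1/6 each), posterior ∝ likelihood:
  Frost: 0.16
  Arden: 0.008
  Bell: 0.126
  Eyre: 0.3
  Cato: 0.07
  Dunn: 0.2
P(quirk) = (1/6) × (0.16 + 0.008 + 0.126 + 0.3 + 0.07 + 0.2) = 0.864/6 ≈ 0.1440.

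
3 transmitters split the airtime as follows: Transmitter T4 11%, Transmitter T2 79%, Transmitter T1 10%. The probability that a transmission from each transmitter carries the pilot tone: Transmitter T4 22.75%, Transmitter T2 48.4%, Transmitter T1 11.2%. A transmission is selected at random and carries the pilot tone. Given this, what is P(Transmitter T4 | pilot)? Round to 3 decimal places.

0.060

Prior × likelihood for each hypothesis:
  Transmitter T4: 0.11 × 0.2275 = 0.025025
  Transmitter T2: 0.79 × 0.484 = 0.38236
  Transmitter T1: 0.1 × 0.112 = 0.0112
Sum = 0.418585.
P(Transmitter T4 | evidence) = 0.025025 / 0.418585 ≈ 0.060.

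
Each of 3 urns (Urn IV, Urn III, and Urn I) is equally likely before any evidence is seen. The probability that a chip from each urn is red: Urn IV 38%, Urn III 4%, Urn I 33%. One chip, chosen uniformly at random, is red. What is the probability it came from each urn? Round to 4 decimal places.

With a uniform prior (1/3 each), posterior ∝ likelihood:
  Urn IV: 0.38
  Urn III: 0.04
  Urn I: 0.33
Sum = 0.75.
P(Urn IV | red) = 0.38/0.75 ≈ 0.5067
P(Urn III | red) = 0.04/0.75 ≈ 0.0533
P(Urn I | red) = 0.33/0.75 ≈ 0.4400
(Check: 0.5067+0.0533+0.4400 = 1.0000.)

Urn IV 0.5067, Urn III 0.0533, Urn I 0.4400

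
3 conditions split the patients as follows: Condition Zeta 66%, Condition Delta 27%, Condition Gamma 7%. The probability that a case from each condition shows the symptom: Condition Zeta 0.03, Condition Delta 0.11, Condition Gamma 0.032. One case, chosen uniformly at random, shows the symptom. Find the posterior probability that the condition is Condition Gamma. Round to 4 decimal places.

Compute prior × likelihood for every hypothesis:
  Condition Zeta: 0.66 × 0.03 = 0.0198
  Condition Delta: 0.27 × 0.11 = 0.0297
  Condition Gamma: 0.07 × 0.032 = 0.00224
Sum = 0.05174.
P(Condition Gamma | evidence) = 0.00224 / 0.05174 ≈ 0.0433.

0.0433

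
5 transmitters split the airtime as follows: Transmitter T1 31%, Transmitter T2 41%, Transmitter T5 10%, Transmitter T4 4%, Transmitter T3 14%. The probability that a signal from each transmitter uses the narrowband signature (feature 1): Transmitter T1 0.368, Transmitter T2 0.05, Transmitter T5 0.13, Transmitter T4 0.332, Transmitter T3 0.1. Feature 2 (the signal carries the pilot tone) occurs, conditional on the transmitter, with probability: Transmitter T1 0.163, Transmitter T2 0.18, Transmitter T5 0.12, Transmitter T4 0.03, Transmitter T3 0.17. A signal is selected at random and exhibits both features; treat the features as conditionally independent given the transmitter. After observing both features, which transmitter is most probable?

Transmitter T1

By Bayes' rule, posterior ∝ prior × likelihood:
  Transmitter T1: 0.31 × 0.368 × 0.163 = 0.01859504
  Transmitter T2: 0.41 × 0.05 × 0.18 = 0.00369
  Transmitter T5: 0.1 × 0.13 × 0.12 = 0.00156
  Transmitter T4: 0.04 × 0.332 × 0.03 = 0.0003984
  Transmitter T3: 0.14 × 0.1 × 0.17 = 0.00238
Normalizing constant = 0.02662344.
Largest term belongs to Transmitter T1, so Transmitter T1 is most probable.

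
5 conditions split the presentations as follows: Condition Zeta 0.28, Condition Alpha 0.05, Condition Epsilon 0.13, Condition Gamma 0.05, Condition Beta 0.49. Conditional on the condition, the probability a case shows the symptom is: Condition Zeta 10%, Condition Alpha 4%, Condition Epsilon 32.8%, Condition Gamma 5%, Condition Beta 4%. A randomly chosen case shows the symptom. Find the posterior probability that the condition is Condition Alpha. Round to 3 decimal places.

0.021

Compute prior × likelihood for every hypothesis:
  Condition Zeta: 0.28 × 0.1 = 0.028
  Condition Alpha: 0.05 × 0.04 = 0.002
  Condition Epsilon: 0.13 × 0.328 = 0.04264
  Condition Gamma: 0.05 × 0.05 = 0.0025
  Condition Beta: 0.49 × 0.04 = 0.0196
Normalizing constant = 0.09474.
P(Condition Alpha | evidence) = 0.002 / 0.09474 ≈ 0.021.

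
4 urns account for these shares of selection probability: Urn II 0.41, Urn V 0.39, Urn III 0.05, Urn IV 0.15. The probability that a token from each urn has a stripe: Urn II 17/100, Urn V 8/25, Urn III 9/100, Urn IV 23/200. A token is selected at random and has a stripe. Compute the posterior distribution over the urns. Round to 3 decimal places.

Prior × likelihood for each hypothesis:
  Urn II: 0.41 × 0.17 = 0.0697
  Urn V: 0.39 × 0.32 = 0.1248
  Urn III: 0.05 × 0.09 = 0.0045
  Urn IV: 0.15 × 0.115 = 0.01725
Sum = 0.21625.
P(Urn II | striped) = 0.0697/0.21625 ≈ 0.322
P(Urn V | striped) = 0.1248/0.21625 ≈ 0.577
P(Urn III | striped) = 0.0045/0.21625 ≈ 0.021
P(Urn IV | striped) = 0.01725/0.21625 ≈ 0.080

Urn II 0.322, Urn V 0.577, Urn III 0.021, Urn IV 0.080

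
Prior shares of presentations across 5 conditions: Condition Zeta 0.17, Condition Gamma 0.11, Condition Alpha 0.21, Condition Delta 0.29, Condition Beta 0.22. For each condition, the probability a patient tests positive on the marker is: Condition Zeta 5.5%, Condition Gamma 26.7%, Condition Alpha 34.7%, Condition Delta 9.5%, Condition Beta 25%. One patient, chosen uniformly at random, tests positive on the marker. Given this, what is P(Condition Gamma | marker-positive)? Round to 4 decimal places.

0.1513

Unnormalized posteriors (prior × likelihood):
  Condition Zeta: 0.17 × 0.055 = 0.00935
  Condition Gamma: 0.11 × 0.267 = 0.02937
  Condition Alpha: 0.21 × 0.347 = 0.07287
  Condition Delta: 0.29 × 0.095 = 0.02755
  Condition Beta: 0.22 × 0.25 = 0.055
Normalizing constant = 0.19414.
P(Condition Gamma | evidence) = 0.02937 / 0.19414 ≈ 0.1513.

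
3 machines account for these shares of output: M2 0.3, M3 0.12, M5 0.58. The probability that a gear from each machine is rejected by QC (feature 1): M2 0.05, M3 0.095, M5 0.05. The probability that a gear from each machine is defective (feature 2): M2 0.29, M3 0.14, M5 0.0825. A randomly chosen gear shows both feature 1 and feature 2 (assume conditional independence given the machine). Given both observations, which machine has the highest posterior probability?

Prior × likelihood for each hypothesis:
  M2: 0.3 × 0.05 × 0.29 = 0.00435
  M3: 0.12 × 0.095 × 0.14 = 0.001596
  M5: 0.58 × 0.05 × 0.0825 = 0.0023925
Total = 0.0083385.
Largest term belongs to M2, so M2 is most probable.

M2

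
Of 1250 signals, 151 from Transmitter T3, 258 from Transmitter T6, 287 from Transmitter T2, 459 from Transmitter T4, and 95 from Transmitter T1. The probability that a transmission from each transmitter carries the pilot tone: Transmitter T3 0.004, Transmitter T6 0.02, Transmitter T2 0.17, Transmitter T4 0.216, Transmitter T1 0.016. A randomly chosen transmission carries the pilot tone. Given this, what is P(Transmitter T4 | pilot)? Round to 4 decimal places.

0.6387

Compute prior × likelihood for every hypothesis:
  Transmitter T3: 0.1208 × 0.004 = 0.0004832
  Transmitter T6: 0.2064 × 0.02 = 0.004128
  Transmitter T2: 0.2296 × 0.17 = 0.039032
  Transmitter T4: 0.3672 × 0.216 = 0.0793152
  Transmitter T1: 0.076 × 0.016 = 0.001216
Sum = 0.1241744.
P(Transmitter T4 | evidence) = 0.0793152 / 0.1241744 ≈ 0.6387.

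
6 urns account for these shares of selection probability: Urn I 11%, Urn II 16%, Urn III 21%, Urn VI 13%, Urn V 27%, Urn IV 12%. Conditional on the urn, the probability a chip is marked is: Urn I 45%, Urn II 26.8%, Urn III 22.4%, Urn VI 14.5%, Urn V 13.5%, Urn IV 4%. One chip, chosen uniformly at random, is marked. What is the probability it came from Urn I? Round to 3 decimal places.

0.248

Prior × likelihood for each hypothesis:
  Urn I: 0.11 × 0.45 = 0.0495
  Urn II: 0.16 × 0.268 = 0.04288
  Urn III: 0.21 × 0.224 = 0.04704
  Urn VI: 0.13 × 0.145 = 0.01885
  Urn V: 0.27 × 0.135 = 0.03645
  Urn IV: 0.12 × 0.04 = 0.0048
Sum = 0.19952.
P(Urn I | evidence) = 0.0495 / 0.19952 ≈ 0.248.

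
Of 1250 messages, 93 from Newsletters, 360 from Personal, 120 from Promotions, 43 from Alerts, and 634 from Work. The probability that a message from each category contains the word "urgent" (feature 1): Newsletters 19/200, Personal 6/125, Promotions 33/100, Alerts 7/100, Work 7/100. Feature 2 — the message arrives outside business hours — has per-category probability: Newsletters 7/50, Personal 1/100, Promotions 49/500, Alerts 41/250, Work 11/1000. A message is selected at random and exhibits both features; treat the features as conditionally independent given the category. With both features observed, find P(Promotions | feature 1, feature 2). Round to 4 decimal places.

Unnormalized posteriors (prior × likelihood):
  Newsletters: 0.0744 × 0.095 × 0.14 = 0.00098952
  Personal: 0.288 × 0.048 × 0.01 = 0.00013824
  Promotions: 0.096 × 0.33 × 0.098 = 0.00310464
  Alerts: 0.0344 × 0.07 × 0.164 = 0.000394912
  Work: 0.5072 × 0.07 × 0.011 = 0.000390544
Normalizing constant = 0.005017856.
P(Promotions | evidence) = 0.00310464 / 0.005017856 ≈ 0.6187.

0.6187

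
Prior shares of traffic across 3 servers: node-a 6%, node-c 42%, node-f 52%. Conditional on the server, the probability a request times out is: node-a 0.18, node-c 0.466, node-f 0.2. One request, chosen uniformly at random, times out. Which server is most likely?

Unnormalized posteriors (prior × likelihood):
  node-a: 0.06 × 0.18 = 0.0108
  node-c: 0.42 × 0.466 = 0.19572
  node-f: 0.52 × 0.2 = 0.104
Total = 0.31052.
Largest term belongs to node-c, so node-c is most probable.

node-c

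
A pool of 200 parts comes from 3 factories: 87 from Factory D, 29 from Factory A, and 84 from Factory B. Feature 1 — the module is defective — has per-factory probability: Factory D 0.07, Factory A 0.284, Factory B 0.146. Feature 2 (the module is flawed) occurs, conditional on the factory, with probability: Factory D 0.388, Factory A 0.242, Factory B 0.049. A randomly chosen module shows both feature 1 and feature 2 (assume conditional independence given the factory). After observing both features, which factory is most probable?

Compute prior × likelihood for every hypothesis:
  Factory D: 0.435 × 0.07 × 0.388 = 0.0118146
  Factory A: 0.145 × 0.284 × 0.242 = 0.00996556
  Factory B: 0.42 × 0.146 × 0.049 = 0.00300468
Normalizing constant = 0.02478484.
Largest term belongs to Factory D, so Factory D is most probable.

Factory D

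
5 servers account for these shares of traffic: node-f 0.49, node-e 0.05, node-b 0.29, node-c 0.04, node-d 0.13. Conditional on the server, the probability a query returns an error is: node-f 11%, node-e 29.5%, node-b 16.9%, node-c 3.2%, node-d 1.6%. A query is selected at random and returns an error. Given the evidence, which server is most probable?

node-f

Prior × likelihood for each hypothesis:
  node-f: 0.49 × 0.11 = 0.0539
  node-e: 0.05 × 0.295 = 0.01475
  node-b: 0.29 × 0.169 = 0.04901
  node-c: 0.04 × 0.032 = 0.00128
  node-d: 0.13 × 0.016 = 0.00208
Total = 0.12102.
Largest term belongs to node-f, so node-f is most probable.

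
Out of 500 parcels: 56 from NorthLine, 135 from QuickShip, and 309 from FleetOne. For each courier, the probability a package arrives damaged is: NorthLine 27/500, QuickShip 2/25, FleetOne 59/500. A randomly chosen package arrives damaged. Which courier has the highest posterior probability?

Unnormalized posteriors (prior × likelihood):
  NorthLine: 0.112 × 0.054 = 0.006048
  QuickShip: 0.27 × 0.08 = 0.0216
  FleetOne: 0.618 × 0.118 = 0.072924
Normalizing constant = 0.100572.
Largest term belongs to FleetOne, so FleetOne is most probable.

FleetOne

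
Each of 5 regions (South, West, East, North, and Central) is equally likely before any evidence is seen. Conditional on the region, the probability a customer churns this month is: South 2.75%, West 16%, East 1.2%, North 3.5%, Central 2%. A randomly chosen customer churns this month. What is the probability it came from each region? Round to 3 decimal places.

South 0.108, West 0.629, East 0.047, North 0.138, Central 0.079

Since the prior is uniform, the posterior is proportional to the likelihood:
  South: 0.0275
  West: 0.16
  East: 0.012
  North: 0.035
  Central: 0.02
Normalizing constant = 0.2545.
P(South | churn) = 0.0275/0.2545 ≈ 0.108
P(West | churn) = 0.16/0.2545 ≈ 0.629
P(East | churn) = 0.012/0.2545 ≈ 0.047
P(North | churn) = 0.035/0.2545 ≈ 0.138
P(Central | churn) = 0.02/0.2545 ≈ 0.079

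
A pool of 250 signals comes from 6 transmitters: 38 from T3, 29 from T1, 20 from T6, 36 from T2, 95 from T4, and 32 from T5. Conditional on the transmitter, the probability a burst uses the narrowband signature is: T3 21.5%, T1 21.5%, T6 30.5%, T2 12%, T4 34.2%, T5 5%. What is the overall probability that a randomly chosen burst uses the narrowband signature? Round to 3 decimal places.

0.236

Prior × likelihood for each hypothesis:
  T3: 0.152 × 0.215 = 0.03268
  T1: 0.116 × 0.215 = 0.02494
  T6: 0.08 × 0.305 = 0.0244
  T2: 0.144 × 0.12 = 0.01728
  T4: 0.38 × 0.342 = 0.12996
  T5: 0.128 × 0.05 = 0.0064
P(narrowband) = 0.03268 + 0.02494 + 0.0244 + 0.01728 + 0.12996 + 0.0064 = 0.23566 → 0.236.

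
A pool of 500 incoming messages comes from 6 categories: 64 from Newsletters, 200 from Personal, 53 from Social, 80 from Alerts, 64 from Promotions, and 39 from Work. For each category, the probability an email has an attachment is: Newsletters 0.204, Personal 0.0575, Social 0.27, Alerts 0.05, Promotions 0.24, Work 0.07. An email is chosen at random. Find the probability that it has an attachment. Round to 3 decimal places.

Prior × likelihood for each hypothesis:
  Newsletters: 0.128 × 0.204 = 0.026112
  Personal: 0.4 × 0.0575 = 0.023
  Social: 0.106 × 0.27 = 0.02862
  Alerts: 0.16 × 0.05 = 0.008
  Promotions: 0.128 × 0.24 = 0.03072
  Work: 0.078 × 0.07 = 0.00546
P(attachment) = 0.026112 + 0.023 + 0.02862 + 0.008 + 0.03072 + 0.00546 = 0.121912 → 0.122.

0.122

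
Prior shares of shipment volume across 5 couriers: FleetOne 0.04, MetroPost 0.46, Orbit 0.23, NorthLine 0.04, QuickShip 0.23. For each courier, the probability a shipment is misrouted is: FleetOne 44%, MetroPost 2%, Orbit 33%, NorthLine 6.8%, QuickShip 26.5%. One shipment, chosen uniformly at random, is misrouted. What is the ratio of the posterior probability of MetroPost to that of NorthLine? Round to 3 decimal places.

By Bayes' rule, posterior ∝ prior × likelihood:
  FleetOne: 0.04 × 0.44 = 0.0176
  MetroPost: 0.46 × 0.02 = 0.0092
  Orbit: 0.23 × 0.33 = 0.0759
  NorthLine: 0.04 × 0.068 = 0.00272
  QuickShip: 0.23 × 0.265 = 0.06095
Sum = 0.16637.
The ratio is 0.0092 / 0.00272 (the normalizer cancels) = 3.382.

3.382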